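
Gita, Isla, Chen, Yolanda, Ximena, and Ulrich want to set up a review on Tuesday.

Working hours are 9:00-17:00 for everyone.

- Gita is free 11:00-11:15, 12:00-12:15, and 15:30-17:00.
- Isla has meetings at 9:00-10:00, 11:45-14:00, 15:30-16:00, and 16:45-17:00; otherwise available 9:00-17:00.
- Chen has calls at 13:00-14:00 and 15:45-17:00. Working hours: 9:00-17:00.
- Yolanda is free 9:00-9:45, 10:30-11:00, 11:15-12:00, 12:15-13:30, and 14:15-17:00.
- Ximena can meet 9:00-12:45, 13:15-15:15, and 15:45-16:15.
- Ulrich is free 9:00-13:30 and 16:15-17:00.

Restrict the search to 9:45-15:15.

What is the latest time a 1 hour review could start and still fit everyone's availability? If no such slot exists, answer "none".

none

Isla free within 09:00–17:00: 10:00–11:45, 14:00–15:30, 16:00–16:45.
Chen free within 09:00–17:00: 09:00–13:00, 14:00–15:45.
Gita ∩ Isla: 11:00–11:15, 16:00–16:45.
Gita ∩ Isla ∩ Chen: 11:00–11:15.
Gita ∩ Isla ∩ Chen ∩ Yolanda: (none).
Gita ∩ Isla ∩ Chen ∩ Yolanda ∩ Ximena: (none).
Gita ∩ Isla ∩ Chen ∩ Yolanda ∩ Ximena ∩ Ulrich: (none).
Restricted to 09:45–15:15: (none).
Windows ≥ 60 min: (none).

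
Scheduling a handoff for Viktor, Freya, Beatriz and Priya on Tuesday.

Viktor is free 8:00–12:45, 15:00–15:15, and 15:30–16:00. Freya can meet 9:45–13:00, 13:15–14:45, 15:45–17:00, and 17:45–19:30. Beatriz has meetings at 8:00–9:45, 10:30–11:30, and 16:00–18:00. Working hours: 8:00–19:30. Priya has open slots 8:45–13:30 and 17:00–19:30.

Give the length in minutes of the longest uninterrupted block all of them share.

75 minutes

Beatriz free within 08:00–19:30: 09:45–10:30, 11:30–16:00, 18:00–19:30.
Viktor ∩ Freya: 09:45–12:45, 15:45–16:00.
Viktor ∩ Freya ∩ Beatriz: 09:45–10:30, 11:30–12:45, 15:45–16:00.
Viktor ∩ Freya ∩ Beatriz ∩ Priya: 09:45–10:30, 11:30–12:45.
Common window lengths: 45, 75 min; longest is 75.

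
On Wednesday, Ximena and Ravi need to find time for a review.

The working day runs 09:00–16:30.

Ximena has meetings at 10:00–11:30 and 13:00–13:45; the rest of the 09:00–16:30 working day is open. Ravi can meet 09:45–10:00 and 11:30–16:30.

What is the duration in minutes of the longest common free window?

165 minutes

Ximena free within 09:00–16:30: 09:00–10:00, 11:30–13:00, 13:45–16:30.
Ximena ∩ Ravi: 09:45–10:00, 11:30–13:00, 13:45–16:30.
Common window lengths: 15, 90, 165 min; longest is 165.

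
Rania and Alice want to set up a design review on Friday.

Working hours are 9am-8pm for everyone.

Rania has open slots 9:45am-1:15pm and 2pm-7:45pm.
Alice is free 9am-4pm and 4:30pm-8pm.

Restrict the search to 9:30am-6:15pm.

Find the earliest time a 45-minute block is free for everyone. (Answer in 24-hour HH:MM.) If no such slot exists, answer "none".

09:45

Rania ∩ Alice: 09:45–13:15, 14:00–16:00, 16:30–19:45.
Restricted to 09:30–18:15: 09:45–13:15, 14:00–16:00, 16:30–18:15.
Windows ≥ 45 min: 09:45–13:15, 14:00–16:00, 16:30–18:15.
Earliest such window starts at 09:45.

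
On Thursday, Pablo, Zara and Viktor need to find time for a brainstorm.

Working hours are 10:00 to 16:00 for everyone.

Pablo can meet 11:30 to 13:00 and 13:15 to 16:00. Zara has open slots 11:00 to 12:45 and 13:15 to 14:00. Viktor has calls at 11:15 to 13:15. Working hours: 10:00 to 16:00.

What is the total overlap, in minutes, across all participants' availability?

Viktor free within 10:00–16:00: 10:00–11:15, 13:15–16:00.
Pablo ∩ Zara: 11:30–12:45, 13:15–14:00.
Pablo ∩ Zara ∩ Viktor: 13:15–14:00.
Total common minutes: 45.

45 minutes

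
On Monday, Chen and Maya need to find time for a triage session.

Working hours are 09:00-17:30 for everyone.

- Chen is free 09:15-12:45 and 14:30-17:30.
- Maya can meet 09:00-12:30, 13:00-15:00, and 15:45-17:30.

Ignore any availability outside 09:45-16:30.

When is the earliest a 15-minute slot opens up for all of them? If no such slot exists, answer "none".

Chen ∩ Maya: 09:15–12:30, 14:30–15:00, 15:45–17:30.
Restricted to 09:45–16:30: 09:45–12:30, 14:30–15:00, 15:45–16:30.
Windows ≥ 15 min: 09:45–12:30, 14:30–15:00, 15:45–16:30.
Earliest such window starts at 09:45.

09:45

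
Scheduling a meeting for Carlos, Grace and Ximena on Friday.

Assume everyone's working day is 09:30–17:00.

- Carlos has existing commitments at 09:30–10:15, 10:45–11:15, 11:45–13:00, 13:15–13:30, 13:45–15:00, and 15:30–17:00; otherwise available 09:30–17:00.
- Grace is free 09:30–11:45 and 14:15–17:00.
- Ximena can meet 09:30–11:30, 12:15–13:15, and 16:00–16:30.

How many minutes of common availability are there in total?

Carlos free within 09:30–17:00: 10:15–10:45, 11:15–11:45, 13:00–13:15, 13:30–13:45, 15:00–15:30.
Carlos ∩ Grace: 10:15–10:45, 11:15–11:45, 15:00–15:30.
Carlos ∩ Grace ∩ Ximena: 10:15–10:45, 11:15–11:30.
Total common minutes: 30 + 15 = 45.

45 minutes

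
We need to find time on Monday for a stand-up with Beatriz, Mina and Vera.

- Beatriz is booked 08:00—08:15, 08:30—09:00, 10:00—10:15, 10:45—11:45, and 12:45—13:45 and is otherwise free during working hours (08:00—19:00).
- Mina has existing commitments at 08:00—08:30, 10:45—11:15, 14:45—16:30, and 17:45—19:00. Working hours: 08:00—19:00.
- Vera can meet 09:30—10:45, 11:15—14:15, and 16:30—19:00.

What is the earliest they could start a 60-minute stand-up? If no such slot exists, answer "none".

Beatriz free within 08:00–19:00: 08:15–08:30, 09:00–10:00, 10:15–10:45, 11:45–12:45, 13:45–19:00.
Mina free within 08:00–19:00: 08:30–10:45, 11:15–14:45, 16:30–17:45.
Beatriz ∩ Mina: 09:00–10:00, 10:15–10:45, 11:45–12:45, 13:45–14:45, 16:30–17:45.
Beatriz ∩ Mina ∩ Vera: 09:30–10:00, 10:15–10:45, 11:45–12:45, 13:45–14:15, 16:30–17:45.
Windows ≥ 60 min: 11:45–12:45, 16:30–17:45.
Earliest such window starts at 11:45.

11:45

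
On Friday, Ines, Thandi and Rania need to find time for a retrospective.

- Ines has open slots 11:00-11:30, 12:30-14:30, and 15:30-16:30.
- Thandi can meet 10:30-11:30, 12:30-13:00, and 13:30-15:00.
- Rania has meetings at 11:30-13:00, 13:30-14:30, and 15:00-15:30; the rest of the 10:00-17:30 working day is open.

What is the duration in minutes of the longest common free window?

30 minutes

Rania free within 10:00–17:30: 10:00–11:30, 13:00–13:30, 14:30–15:00, 15:30–17:30.
Ines ∩ Thandi: 11:00–11:30, 12:30–13:00, 13:30–14:30.
Ines ∩ Thandi ∩ Rania: 11:00–11:30.
Single common window of 30 minutes.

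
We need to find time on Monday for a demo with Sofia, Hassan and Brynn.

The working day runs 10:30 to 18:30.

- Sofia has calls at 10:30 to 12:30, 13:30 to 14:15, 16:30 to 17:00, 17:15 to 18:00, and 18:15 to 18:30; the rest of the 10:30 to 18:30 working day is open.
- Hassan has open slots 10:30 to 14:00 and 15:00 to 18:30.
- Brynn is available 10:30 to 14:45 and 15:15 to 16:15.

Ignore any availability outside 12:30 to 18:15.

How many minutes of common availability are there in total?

120 minutes

Sofia free within 10:30–18:30: 12:30–13:30, 14:15–16:30, 17:00–17:15, 18:00–18:15.
Sofia ∩ Hassan: 12:30–13:30, 15:00–16:30, 17:00–17:15, 18:00–18:15.
Sofia ∩ Hassan ∩ Brynn: 12:30–13:30, 15:15–16:15.
Restricted to 12:30–18:15: 12:30–13:30, 15:15–16:15.
Total common minutes: 60 + 60 = 120.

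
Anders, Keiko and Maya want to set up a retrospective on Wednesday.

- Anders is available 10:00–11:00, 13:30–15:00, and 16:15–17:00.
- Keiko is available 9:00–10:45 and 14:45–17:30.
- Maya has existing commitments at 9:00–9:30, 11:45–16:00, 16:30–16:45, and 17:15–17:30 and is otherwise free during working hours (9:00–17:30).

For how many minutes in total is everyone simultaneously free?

75 minutes

Maya free within 09:00–17:30: 09:30–11:45, 16:00–16:30, 16:45–17:15.
Anders ∩ Keiko: 10:00–10:45, 14:45–15:00, 16:15–17:00.
Anders ∩ Keiko ∩ Maya: 10:00–10:45, 16:15–16:30, 16:45–17:00.
Total common minutes: 45 + 15 + 15 = 75.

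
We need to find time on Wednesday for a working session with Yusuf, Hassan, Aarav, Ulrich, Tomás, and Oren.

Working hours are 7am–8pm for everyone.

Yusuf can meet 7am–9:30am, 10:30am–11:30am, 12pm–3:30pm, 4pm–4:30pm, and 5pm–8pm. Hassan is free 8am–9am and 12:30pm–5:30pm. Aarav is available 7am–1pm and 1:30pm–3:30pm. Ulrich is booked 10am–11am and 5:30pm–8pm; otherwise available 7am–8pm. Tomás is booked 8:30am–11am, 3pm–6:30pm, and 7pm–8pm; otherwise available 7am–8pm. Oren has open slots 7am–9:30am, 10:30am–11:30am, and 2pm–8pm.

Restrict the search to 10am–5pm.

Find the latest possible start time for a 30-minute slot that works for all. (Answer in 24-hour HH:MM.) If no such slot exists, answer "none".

14:30

Ulrich free within 07:00–20:00: 07:00–10:00, 11:00–17:30.
Tomás free within 07:00–20:00: 07:00–08:30, 11:00–15:00, 18:30–19:00.
Yusuf ∩ Hassan: 08:00–09:00, 12:30–15:30, 16:00–16:30, 17:00–17:30.
Yusuf ∩ Hassan ∩ Aarav: 08:00–09:00, 12:30–13:00, 13:30–15:30.
Yusuf ∩ Hassan ∩ Aarav ∩ Ulrich: 08:00–09:00, 12:30–13:00, 13:30–15:30.
Yusuf ∩ Hassan ∩ Aarav ∩ Ulrich ∩ Tomás: 08:00–08:30, 12:30–13:00, 13:30–15:00.
Yusuf ∩ Hassan ∩ Aarav ∩ Ulrich ∩ Tomás ∩ Oren: 08:00–08:30, 14:00–15:00.
Restricted to 10:00–17:00: 14:00–15:00.
Windows ≥ 30 min: 14:00–15:00.
Latest start in the last window 14:00–15:00 is 15:00 − 30 min = 14:30.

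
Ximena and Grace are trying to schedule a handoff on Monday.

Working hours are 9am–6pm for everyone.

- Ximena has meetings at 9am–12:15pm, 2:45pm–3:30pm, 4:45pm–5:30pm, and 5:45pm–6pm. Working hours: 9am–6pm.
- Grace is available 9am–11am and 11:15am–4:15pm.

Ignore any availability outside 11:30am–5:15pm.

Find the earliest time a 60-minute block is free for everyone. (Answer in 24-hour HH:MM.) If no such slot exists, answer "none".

Ximena free within 09:00–18:00: 12:15–14:45, 15:30–16:45, 17:30–17:45.
Ximena ∩ Grace: 12:15–14:45, 15:30–16:15.
Restricted to 11:30–17:15: 12:15–14:45, 15:30–16:15.
Windows ≥ 60 min: 12:15–14:45.
Earliest such window starts at 12:15.

12:15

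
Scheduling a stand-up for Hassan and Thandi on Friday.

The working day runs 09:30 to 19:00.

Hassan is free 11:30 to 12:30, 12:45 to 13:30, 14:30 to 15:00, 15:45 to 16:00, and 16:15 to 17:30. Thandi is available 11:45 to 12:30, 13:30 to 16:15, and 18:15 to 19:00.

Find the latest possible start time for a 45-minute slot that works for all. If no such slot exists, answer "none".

Hassan ∩ Thandi: 11:45–12:30, 14:30–15:00, 15:45–16:00.
Windows ≥ 45 min: 11:45–12:30.
Latest start in the last window 11:45–12:30 is 12:30 − 45 min = 11:45.

11:45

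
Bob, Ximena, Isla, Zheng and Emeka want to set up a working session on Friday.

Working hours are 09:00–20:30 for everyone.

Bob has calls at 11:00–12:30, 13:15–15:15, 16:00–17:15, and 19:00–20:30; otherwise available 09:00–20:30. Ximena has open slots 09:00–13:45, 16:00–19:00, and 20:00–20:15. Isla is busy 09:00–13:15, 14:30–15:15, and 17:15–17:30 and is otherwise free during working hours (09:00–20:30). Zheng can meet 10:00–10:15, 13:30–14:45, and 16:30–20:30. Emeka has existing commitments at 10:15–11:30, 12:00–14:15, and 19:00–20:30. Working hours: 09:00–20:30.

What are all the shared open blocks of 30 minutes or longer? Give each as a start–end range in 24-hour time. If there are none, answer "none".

17:30–19:00

Bob free within 09:00–20:30: 09:00–11:00, 12:30–13:15, 15:15–16:00, 17:15–19:00.
Isla free within 09:00–20:30: 13:15–14:30, 15:15–17:15, 17:30–20:30.
Emeka free within 09:00–20:30: 09:00–10:15, 11:30–12:00, 14:15–19:00.
Bob ∩ Ximena: 09:00–11:00, 12:30–13:15, 17:15–19:00.
Bob ∩ Ximena ∩ Isla: 17:30–19:00.
Bob ∩ Ximena ∩ Isla ∩ Zheng: 17:30–19:00.
Bob ∩ Ximena ∩ Isla ∩ Zheng ∩ Emeka: 17:30–19:00.
Windows ≥ 30 min: 17:30–19:00.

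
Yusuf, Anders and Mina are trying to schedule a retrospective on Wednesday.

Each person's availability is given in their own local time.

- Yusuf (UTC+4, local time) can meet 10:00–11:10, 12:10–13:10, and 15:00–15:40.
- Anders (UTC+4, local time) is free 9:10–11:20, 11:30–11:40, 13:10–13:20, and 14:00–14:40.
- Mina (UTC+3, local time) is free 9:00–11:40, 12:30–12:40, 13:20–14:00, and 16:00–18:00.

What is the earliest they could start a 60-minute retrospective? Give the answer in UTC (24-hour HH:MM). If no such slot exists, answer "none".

06:00

Yusuf → UTC: 06:00–07:10, 08:10–09:10, 11:00–11:40.
Anders → UTC: 05:10–07:20, 07:30–07:40, 09:10–09:20, 10:00–10:40.
Mina → UTC: 06:00–08:40, 09:30–09:40, 10:20–11:00, 13:00–15:00.
Yusuf ∩ Anders: 06:00–07:10.
Yusuf ∩ Anders ∩ Mina: 06:00–07:10.
Windows ≥ 60 min: 06:00–07:10.
Earliest such window starts at 06:00.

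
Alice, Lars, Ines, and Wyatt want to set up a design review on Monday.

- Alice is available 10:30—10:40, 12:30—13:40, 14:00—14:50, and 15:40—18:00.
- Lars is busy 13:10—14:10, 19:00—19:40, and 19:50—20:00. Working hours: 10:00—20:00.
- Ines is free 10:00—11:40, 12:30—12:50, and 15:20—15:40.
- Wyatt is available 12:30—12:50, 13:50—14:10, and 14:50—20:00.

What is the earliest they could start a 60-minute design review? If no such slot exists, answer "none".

Lars free within 10:00–20:00: 10:00–13:10, 14:10–19:00, 19:40–19:50.
Alice ∩ Lars: 10:30–10:40, 12:30–13:10, 14:10–14:50, 15:40–18:00.
Alice ∩ Lars ∩ Ines: 10:30–10:40, 12:30–12:50.
Alice ∩ Lars ∩ Ines ∩ Wyatt: 12:30–12:50.
Windows ≥ 60 min: (none).

none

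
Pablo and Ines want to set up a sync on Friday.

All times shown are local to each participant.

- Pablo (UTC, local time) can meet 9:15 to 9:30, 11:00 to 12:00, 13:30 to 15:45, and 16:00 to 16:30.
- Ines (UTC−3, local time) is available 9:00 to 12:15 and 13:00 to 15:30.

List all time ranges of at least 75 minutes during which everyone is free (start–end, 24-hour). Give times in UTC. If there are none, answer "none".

13:30–15:15

Pablo → UTC: 09:15–09:30, 11:00–12:00, 13:30–15:45, 16:00–16:30.
Ines → UTC: 12:00–15:15, 16:00–18:30.
Pablo ∩ Ines: 13:30–15:15, 16:00–16:30.
Windows ≥ 75 min: 13:30–15:15.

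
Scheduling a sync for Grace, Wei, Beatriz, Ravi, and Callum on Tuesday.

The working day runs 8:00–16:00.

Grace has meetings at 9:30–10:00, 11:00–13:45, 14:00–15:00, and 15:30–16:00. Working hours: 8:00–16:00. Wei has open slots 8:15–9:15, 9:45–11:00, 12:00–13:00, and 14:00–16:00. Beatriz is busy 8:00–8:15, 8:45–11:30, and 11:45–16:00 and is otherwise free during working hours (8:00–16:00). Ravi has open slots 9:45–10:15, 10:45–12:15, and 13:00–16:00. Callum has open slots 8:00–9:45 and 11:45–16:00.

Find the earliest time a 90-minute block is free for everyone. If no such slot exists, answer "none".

Grace free within 08:00–16:00: 08:00–09:30, 10:00–11:00, 13:45–14:00, 15:00–15:30.
Beatriz free within 08:00–16:00: 08:15–08:45, 11:30–11:45.
Grace ∩ Wei: 08:15–09:15, 10:00–11:00, 15:00–15:30.
Grace ∩ Wei ∩ Beatriz: 08:15–08:45.
Grace ∩ Wei ∩ Beatriz ∩ Ravi: (none).
Grace ∩ Wei ∩ Beatriz ∩ Ravi ∩ Callum: (none).
Windows ≥ 90 min: (none).

none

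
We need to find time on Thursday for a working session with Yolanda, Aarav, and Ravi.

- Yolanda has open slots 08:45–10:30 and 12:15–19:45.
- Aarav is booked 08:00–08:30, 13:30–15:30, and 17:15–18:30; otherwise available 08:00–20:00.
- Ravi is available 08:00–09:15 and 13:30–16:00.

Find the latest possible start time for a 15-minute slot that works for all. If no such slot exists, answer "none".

Aarav free within 08:00–20:00: 08:30–13:30, 15:30–17:15, 18:30–20:00.
Yolanda ∩ Aarav: 08:45–10:30, 12:15–13:30, 15:30–17:15, 18:30–19:45.
Yolanda ∩ Aarav ∩ Ravi: 08:45–09:15, 15:30–16:00.
Windows ≥ 15 min: 08:45–09:15, 15:30–16:00.
Latest start in the last window 15:30–16:00 is 16:00 − 15 min = 15:45.

15:45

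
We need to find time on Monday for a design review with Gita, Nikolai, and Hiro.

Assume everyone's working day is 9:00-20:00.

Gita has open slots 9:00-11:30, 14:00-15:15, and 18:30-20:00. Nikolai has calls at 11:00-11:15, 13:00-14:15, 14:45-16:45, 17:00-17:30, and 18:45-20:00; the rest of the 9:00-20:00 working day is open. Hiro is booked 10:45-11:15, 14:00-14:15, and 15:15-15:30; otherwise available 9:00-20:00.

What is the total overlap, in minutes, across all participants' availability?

165 minutes

Nikolai free within 09:00–20:00: 09:00–11:00, 11:15–13:00, 14:15–14:45, 16:45–17:00, 17:30–18:45.
Hiro free within 09:00–20:00: 09:00–10:45, 11:15–14:00, 14:15–15:15, 15:30–20:00.
Gita ∩ Nikolai: 09:00–11:00, 11:15–11:30, 14:15–14:45, 18:30–18:45.
Gita ∩ Nikolai ∩ Hiro: 09:00–10:45, 11:15–11:30, 14:15–14:45, 18:30–18:45.
Total common minutes: 105 + 15 + 30 + 15 = 165.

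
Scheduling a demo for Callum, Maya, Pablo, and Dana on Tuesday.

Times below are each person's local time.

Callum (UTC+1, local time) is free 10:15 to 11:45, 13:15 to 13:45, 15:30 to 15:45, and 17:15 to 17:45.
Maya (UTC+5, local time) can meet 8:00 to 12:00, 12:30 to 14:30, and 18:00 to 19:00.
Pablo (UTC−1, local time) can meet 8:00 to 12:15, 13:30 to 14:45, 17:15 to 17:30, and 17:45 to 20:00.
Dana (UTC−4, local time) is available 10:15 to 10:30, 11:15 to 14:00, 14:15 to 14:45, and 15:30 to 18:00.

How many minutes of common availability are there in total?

Callum → UTC: 09:15–10:45, 12:15–12:45, 14:30–14:45, 16:15–16:45.
Maya → UTC: 03:00–07:00, 07:30–09:30, 13:00–14:00.
Pablo → UTC: 09:00–13:15, 14:30–15:45, 18:15–18:30, 18:45–21:00.
Dana → UTC: 14:15–14:30, 15:15–18:00, 18:15–18:45, 19:30–22:00.
Callum ∩ Maya: 09:15–09:30.
Callum ∩ Maya ∩ Pablo: 09:15–09:30.
Callum ∩ Maya ∩ Pablo ∩ Dana: (none).
Total common minutes: 0.

0 minutes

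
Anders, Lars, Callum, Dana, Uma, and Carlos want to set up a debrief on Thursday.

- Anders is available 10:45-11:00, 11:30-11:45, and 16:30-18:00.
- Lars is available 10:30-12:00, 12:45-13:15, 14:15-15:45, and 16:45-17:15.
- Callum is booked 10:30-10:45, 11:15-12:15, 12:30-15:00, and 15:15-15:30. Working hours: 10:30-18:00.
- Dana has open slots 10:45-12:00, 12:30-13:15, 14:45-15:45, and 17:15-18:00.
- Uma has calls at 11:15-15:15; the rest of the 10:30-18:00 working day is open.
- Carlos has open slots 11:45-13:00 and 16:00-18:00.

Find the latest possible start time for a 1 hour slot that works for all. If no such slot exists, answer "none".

none

Callum free within 10:30–18:00: 10:45–11:15, 12:15–12:30, 15:00–15:15, 15:30–18:00.
Uma free within 10:30–18:00: 10:30–11:15, 15:15–18:00.
Anders ∩ Lars: 10:45–11:00, 11:30–11:45, 16:45–17:15.
Anders ∩ Lars ∩ Callum: 10:45–11:00, 16:45–17:15.
Anders ∩ Lars ∩ Callum ∩ Dana: 10:45–11:00.
Anders ∩ Lars ∩ Callum ∩ Dana ∩ Uma: 10:45–11:00.
Anders ∩ Lars ∩ Callum ∩ Dana ∩ Uma ∩ Carlos: (none).
Windows ≥ 60 min: (none).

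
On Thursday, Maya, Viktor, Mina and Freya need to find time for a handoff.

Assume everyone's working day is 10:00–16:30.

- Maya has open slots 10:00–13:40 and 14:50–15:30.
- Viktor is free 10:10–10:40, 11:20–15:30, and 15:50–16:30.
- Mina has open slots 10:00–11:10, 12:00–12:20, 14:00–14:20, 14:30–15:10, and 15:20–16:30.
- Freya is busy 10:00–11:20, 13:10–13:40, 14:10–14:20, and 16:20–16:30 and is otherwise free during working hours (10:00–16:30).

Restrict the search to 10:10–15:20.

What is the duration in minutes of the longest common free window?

20 minutes

Freya free within 10:00–16:30: 11:20–13:10, 13:40–14:10, 14:20–16:20.
Maya ∩ Viktor: 10:10–10:40, 11:20–13:40, 14:50–15:30.
Maya ∩ Viktor ∩ Mina: 10:10–10:40, 12:00–12:20, 14:50–15:10, 15:20–15:30.
Maya ∩ Viktor ∩ Mina ∩ Freya: 12:00–12:20, 14:50–15:10, 15:20–15:30.
Restricted to 10:10–15:20: 12:00–12:20, 14:50–15:10.
Common window lengths: 20, 20 min; longest is 20.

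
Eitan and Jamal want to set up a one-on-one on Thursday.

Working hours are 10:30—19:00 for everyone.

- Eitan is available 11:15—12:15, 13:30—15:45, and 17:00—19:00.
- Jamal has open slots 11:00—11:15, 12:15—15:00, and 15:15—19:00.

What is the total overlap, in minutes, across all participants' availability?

240 minutes

Eitan ∩ Jamal: 13:30–15:00, 15:15–15:45, 17:00–19:00.
Total common minutes: 90 + 30 + 120 = 240.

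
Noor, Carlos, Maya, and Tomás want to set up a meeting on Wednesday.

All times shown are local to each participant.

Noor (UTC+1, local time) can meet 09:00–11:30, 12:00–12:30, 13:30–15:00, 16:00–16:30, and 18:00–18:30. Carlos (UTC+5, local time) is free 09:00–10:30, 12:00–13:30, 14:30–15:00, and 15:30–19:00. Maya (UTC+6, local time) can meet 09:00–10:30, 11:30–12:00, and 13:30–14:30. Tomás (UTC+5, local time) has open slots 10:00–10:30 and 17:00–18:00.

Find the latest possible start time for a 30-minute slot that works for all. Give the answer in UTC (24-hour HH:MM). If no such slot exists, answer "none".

Noor → UTC: 08:00–10:30, 11:00–11:30, 12:30–14:00, 15:00–15:30, 17:00–17:30.
Carlos → UTC: 04:00–05:30, 07:00–08:30, 09:30–10:00, 10:30–14:00.
Maya → UTC: 03:00–04:30, 05:30–06:00, 07:30–08:30.
Tomás → UTC: 05:00–05:30, 12:00–13:00.
Noor ∩ Carlos: 08:00–08:30, 09:30–10:00, 11:00–11:30, 12:30–14:00.
Noor ∩ Carlos ∩ Maya: 08:00–08:30.
Noor ∩ Carlos ∩ Maya ∩ Tomás: (none).
Windows ≥ 30 min: (none).

none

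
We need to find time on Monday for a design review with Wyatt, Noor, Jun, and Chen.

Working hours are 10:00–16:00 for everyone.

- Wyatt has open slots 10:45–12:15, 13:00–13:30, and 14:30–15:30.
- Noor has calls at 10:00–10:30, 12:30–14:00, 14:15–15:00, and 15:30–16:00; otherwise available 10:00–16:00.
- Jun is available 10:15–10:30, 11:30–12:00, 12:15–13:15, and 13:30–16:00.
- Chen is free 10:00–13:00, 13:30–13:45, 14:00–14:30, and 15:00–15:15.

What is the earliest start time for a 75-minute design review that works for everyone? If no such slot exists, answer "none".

Noor free within 10:00–16:00: 10:30–12:30, 14:00–14:15, 15:00–15:30.
Wyatt ∩ Noor: 10:45–12:15, 15:00–15:30.
Wyatt ∩ Noor ∩ Jun: 11:30–12:00, 15:00–15:30.
Wyatt ∩ Noor ∩ Jun ∩ Chen: 11:30–12:00, 15:00–15:15.
Windows ≥ 75 min: (none).

none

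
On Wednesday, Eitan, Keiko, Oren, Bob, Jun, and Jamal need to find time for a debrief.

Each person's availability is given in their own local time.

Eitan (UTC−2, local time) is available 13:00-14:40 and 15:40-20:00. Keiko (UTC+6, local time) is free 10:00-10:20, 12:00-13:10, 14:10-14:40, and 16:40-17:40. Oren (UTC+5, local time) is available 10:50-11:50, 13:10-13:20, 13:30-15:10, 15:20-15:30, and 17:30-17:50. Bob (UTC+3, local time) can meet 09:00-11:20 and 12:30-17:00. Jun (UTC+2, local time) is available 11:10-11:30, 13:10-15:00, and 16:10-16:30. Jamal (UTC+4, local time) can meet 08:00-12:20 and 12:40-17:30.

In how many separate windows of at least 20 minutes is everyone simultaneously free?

Eitan → UTC: 15:00–16:40, 17:40–22:00.
Keiko → UTC: 04:00–04:20, 06:00–07:10, 08:10–08:40, 10:40–11:40.
Oren → UTC: 05:50–06:50, 08:10–08:20, 08:30–10:10, 10:20–10:30, 12:30–12:50.
Bob → UTC: 06:00–08:20, 09:30–14:00.
Jun → UTC: 09:10–09:30, 11:10–13:00, 14:10–14:30.
Jamal → UTC: 04:00–08:20, 08:40–13:30.
Eitan ∩ Keiko: (none).
Eitan ∩ Keiko ∩ Oren: (none).
Eitan ∩ Keiko ∩ Oren ∩ Bob: (none).
Eitan ∩ Keiko ∩ Oren ∩ Bob ∩ Jun: (none).
Eitan ∩ Keiko ∩ Oren ∩ Bob ∩ Jun ∩ Jamal: (none).
Windows ≥ 20 min: (none).
That's 0 windows.

0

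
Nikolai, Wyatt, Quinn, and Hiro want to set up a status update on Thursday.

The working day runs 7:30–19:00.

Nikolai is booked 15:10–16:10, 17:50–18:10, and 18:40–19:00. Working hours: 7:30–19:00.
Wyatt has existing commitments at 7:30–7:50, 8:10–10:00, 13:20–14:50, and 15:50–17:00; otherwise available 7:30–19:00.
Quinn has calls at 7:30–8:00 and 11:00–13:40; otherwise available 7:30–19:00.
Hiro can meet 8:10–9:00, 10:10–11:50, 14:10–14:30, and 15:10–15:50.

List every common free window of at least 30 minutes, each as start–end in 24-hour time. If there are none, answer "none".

10:10–11:00

Nikolai free within 07:30–19:00: 07:30–15:10, 16:10–17:50, 18:10–18:40.
Wyatt free within 07:30–19:00: 07:50–08:10, 10:00–13:20, 14:50–15:50, 17:00–19:00.
Quinn free within 07:30–19:00: 08:00–11:00, 13:40–19:00.
Nikolai ∩ Wyatt: 07:50–08:10, 10:00–13:20, 14:50–15:10, 17:00–17:50, 18:10–18:40.
Nikolai ∩ Wyatt ∩ Quinn: 08:00–08:10, 10:00–11:00, 14:50–15:10, 17:00–17:50, 18:10–18:40.
Nikolai ∩ Wyatt ∩ Quinn ∩ Hiro: 10:10–11:00.
Windows ≥ 30 min: 10:10–11:00.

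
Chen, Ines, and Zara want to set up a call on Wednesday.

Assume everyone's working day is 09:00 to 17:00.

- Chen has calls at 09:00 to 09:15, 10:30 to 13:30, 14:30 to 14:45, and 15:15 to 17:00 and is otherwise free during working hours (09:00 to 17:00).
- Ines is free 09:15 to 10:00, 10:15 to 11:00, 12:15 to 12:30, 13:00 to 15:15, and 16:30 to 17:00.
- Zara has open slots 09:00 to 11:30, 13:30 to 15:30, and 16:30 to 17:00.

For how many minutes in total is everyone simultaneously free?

Chen free within 09:00–17:00: 09:15–10:30, 13:30–14:30, 14:45–15:15.
Chen ∩ Ines: 09:15–10:00, 10:15–10:30, 13:30–14:30, 14:45–15:15.
Chen ∩ Ines ∩ Zara: 09:15–10:00, 10:15–10:30, 13:30–14:30, 14:45–15:15.
Total common minutes: 45 + 15 + 60 + 30 = 150.

150 minutes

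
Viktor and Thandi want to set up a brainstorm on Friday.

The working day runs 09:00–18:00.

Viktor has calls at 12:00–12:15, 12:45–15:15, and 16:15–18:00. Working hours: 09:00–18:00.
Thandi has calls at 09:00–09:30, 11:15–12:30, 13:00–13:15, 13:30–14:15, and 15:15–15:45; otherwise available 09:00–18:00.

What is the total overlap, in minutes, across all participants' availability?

Viktor free within 09:00–18:00: 09:00–12:00, 12:15–12:45, 15:15–16:15.
Thandi free within 09:00–18:00: 09:30–11:15, 12:30–13:00, 13:15–13:30, 14:15–15:15, 15:45–18:00.
Viktor ∩ Thandi: 09:30–11:15, 12:30–12:45, 15:45–16:15.
Total common minutes: 105 + 15 + 30 = 150.

150 minutes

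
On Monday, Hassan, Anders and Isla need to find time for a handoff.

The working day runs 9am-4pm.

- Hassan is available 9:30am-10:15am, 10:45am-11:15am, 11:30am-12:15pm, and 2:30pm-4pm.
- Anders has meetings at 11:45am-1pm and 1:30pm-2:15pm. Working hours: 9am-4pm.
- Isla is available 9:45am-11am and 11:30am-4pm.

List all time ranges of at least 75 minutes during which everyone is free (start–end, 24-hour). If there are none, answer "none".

Anders free within 09:00–16:00: 09:00–11:45, 13:00–13:30, 14:15–16:00.
Hassan ∩ Anders: 09:30–10:15, 10:45–11:15, 11:30–11:45, 14:30–16:00.
Hassan ∩ Anders ∩ Isla: 09:45–10:15, 10:45–11:00, 11:30–11:45, 14:30–16:00.
Windows ≥ 75 min: 14:30–16:00.

14:30–16:00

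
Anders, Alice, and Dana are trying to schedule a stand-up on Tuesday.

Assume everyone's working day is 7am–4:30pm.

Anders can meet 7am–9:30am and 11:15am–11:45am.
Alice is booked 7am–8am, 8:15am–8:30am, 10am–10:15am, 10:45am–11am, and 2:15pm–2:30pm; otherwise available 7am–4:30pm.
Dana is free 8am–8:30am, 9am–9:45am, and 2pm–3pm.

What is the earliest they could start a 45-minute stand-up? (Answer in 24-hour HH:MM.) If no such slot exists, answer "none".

none

Alice free within 07:00–16:30: 08:00–08:15, 08:30–10:00, 10:15–10:45, 11:00–14:15, 14:30–16:30.
Anders ∩ Alice: 08:00–08:15, 08:30–09:30, 11:15–11:45.
Anders ∩ Alice ∩ Dana: 08:00–08:15, 09:00–09:30.
Windows ≥ 45 min: (none).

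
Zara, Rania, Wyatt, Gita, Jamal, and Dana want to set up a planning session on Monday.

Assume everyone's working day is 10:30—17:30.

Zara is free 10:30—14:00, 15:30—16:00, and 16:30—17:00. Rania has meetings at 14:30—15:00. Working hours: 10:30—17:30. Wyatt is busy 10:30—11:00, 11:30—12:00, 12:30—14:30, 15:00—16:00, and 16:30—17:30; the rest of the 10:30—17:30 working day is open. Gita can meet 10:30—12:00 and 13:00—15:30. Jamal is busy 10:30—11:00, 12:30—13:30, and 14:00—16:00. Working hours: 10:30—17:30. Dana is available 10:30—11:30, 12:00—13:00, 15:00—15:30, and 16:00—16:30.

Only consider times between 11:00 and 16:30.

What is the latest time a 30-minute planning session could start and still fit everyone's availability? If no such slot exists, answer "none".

11:00

Rania free within 10:30–17:30: 10:30–14:30, 15:00–17:30.
Wyatt free within 10:30–17:30: 11:00–11:30, 12:00–12:30, 14:30–15:00, 16:00–16:30.
Jamal free within 10:30–17:30: 11:00–12:30, 13:30–14:00, 16:00–17:30.
Zara ∩ Rania: 10:30–14:00, 15:30–16:00, 16:30–17:00.
Zara ∩ Rania ∩ Wyatt: 11:00–11:30, 12:00–12:30.
Zara ∩ Rania ∩ Wyatt ∩ Gita: 11:00–11:30.
Zara ∩ Rania ∩ Wyatt ∩ Gita ∩ Jamal: 11:00–11:30.
Zara ∩ Rania ∩ Wyatt ∩ Gita ∩ Jamal ∩ Dana: 11:00–11:30.
Restricted to 11:00–16:30: 11:00–11:30.
Windows ≥ 30 min: 11:00–11:30.
Latest start in the last window 11:00–11:30 is 11:30 − 30 min = 11:00.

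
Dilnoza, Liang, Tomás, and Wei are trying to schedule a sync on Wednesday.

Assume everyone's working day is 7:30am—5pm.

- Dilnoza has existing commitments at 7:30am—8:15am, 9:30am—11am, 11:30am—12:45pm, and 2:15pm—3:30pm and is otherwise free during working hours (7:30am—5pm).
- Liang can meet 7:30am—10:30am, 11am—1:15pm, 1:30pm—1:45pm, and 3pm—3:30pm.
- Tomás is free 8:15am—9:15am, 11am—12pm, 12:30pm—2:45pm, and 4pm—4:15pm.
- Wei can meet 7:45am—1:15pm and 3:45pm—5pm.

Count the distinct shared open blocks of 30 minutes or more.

Dilnoza free within 07:30–17:00: 08:15–09:30, 11:00–11:30, 12:45–14:15, 15:30–17:00.
Dilnoza ∩ Liang: 08:15–09:30, 11:00–11:30, 12:45–13:15, 13:30–13:45.
Dilnoza ∩ Liang ∩ Tomás: 08:15–09:15, 11:00–11:30, 12:45–13:15, 13:30–13:45.
Dilnoza ∩ Liang ∩ Tomás ∩ Wei: 08:15–09:15, 11:00–11:30, 12:45–13:15.
Windows ≥ 30 min: 08:15–09:15, 11:00–11:30, 12:45–13:15.
That's 3 windows.

3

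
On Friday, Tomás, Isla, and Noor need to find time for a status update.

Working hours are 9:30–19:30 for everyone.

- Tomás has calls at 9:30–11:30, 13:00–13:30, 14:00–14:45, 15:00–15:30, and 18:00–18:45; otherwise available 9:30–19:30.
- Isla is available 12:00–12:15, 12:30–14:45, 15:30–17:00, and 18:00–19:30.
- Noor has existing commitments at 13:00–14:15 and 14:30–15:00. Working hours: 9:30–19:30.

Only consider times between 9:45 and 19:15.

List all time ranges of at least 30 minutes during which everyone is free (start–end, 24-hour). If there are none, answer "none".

12:30–13:00, 15:30–17:00, 18:45–19:15

Tomás free within 09:30–19:30: 11:30–13:00, 13:30–14:00, 14:45–15:00, 15:30–18:00, 18:45–19:30.
Noor free within 09:30–19:30: 09:30–13:00, 14:15–14:30, 15:00–19:30.
Tomás ∩ Isla: 12:00–12:15, 12:30–13:00, 13:30–14:00, 15:30–17:00, 18:45–19:30.
Tomás ∩ Isla ∩ Noor: 12:00–12:15, 12:30–13:00, 15:30–17:00, 18:45–19:30.
Restricted to 09:45–19:15: 12:00–12:15, 12:30–13:00, 15:30–17:00, 18:45–19:15.
Windows ≥ 30 min: 12:30–13:00, 15:30–17:00, 18:45–19:15.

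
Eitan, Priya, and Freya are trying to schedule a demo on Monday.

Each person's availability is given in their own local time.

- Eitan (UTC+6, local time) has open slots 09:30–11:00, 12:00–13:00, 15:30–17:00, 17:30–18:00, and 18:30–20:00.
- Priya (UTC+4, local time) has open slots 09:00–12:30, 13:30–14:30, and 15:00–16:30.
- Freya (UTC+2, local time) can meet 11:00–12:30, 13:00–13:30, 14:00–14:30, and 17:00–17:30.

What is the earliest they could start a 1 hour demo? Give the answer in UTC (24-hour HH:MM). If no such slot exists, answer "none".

09:30

Eitan → UTC: 03:30–05:00, 06:00–07:00, 09:30–11:00, 11:30–12:00, 12:30–14:00.
Priya → UTC: 05:00–08:30, 09:30–10:30, 11:00–12:30.
Freya → UTC: 09:00–10:30, 11:00–11:30, 12:00–12:30, 15:00–15:30.
Eitan ∩ Priya: 06:00–07:00, 09:30–10:30, 11:30–12:00.
Eitan ∩ Priya ∩ Freya: 09:30–10:30.
Windows ≥ 60 min: 09:30–10:30.
Earliest such window starts at 09:30.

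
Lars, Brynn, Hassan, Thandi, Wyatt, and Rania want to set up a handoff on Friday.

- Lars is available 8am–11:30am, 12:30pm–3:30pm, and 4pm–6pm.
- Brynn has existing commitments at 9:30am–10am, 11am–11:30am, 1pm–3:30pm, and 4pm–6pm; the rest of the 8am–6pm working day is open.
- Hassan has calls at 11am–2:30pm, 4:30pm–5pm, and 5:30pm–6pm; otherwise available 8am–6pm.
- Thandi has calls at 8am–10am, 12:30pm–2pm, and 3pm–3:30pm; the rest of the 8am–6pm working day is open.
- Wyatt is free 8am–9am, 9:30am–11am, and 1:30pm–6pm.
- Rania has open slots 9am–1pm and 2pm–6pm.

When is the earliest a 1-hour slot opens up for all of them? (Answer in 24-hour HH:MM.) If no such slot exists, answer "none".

10:00

Brynn free within 08:00–18:00: 08:00–09:30, 10:00–11:00, 11:30–13:00, 15:30–16:00.
Hassan free within 08:00–18:00: 08:00–11:00, 14:30–16:30, 17:00–17:30.
Thandi free within 08:00–18:00: 10:00–12:30, 14:00–15:00, 15:30–18:00.
Lars ∩ Brynn: 08:00–09:30, 10:00–11:00, 12:30–13:00.
Lars ∩ Brynn ∩ Hassan: 08:00–09:30, 10:00–11:00.
Lars ∩ Brynn ∩ Hassan ∩ Thandi: 10:00–11:00.
Lars ∩ Brynn ∩ Hassan ∩ Thandi ∩ Wyatt: 10:00–11:00.
Lars ∩ Brynn ∩ Hassan ∩ Thandi ∩ Wyatt ∩ Rania: 10:00–11:00.
Windows ≥ 60 min: 10:00–11:00.
Earliest such window starts at 10:00.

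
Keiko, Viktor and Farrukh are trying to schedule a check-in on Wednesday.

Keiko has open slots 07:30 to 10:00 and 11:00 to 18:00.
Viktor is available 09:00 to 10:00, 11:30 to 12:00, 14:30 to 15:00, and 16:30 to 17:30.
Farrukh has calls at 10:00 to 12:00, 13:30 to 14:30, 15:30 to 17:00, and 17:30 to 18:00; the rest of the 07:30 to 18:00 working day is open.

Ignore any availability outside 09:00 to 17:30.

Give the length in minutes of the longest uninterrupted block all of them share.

Farrukh free within 07:30–18:00: 07:30–10:00, 12:00–13:30, 14:30–15:30, 17:00–17:30.
Keiko ∩ Viktor: 09:00–10:00, 11:30–12:00, 14:30–15:00, 16:30–17:30.
Keiko ∩ Viktor ∩ Farrukh: 09:00–10:00, 14:30–15:00, 17:00–17:30.
Restricted to 09:00–17:30: 09:00–10:00, 14:30–15:00, 17:00–17:30.
Common window lengths: 60, 30, 30 min; longest is 60.

60 minutes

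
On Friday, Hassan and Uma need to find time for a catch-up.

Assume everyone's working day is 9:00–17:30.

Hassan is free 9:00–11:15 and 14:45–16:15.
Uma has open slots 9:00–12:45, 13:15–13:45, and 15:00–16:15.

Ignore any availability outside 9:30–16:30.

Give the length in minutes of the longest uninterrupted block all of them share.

Hassan ∩ Uma: 09:00–11:15, 15:00–16:15.
Restricted to 09:30–16:30: 09:30–11:15, 15:00–16:15.
Common window lengths: 105, 75 min; longest is 105.

105 minutes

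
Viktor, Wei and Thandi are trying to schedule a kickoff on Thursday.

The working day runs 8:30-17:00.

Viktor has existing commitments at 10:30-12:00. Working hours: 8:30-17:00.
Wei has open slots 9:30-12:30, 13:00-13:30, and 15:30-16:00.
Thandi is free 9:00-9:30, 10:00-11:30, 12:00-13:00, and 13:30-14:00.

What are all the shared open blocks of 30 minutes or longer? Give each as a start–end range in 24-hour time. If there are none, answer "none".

10:00–10:30, 12:00–12:30

Viktor free within 08:30–17:00: 08:30–10:30, 12:00–17:00.
Viktor ∩ Wei: 09:30–10:30, 12:00–12:30, 13:00–13:30, 15:30–16:00.
Viktor ∩ Wei ∩ Thandi: 10:00–10:30, 12:00–12:30.
Windows ≥ 30 min: 10:00–10:30, 12:00–12:30.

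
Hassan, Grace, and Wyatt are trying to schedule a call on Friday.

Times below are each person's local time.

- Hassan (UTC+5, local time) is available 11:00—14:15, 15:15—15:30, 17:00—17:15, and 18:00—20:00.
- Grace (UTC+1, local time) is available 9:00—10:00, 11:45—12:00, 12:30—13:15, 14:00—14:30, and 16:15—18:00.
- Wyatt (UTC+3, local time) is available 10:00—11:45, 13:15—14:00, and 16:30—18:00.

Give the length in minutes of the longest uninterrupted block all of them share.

45 minutes

Hassan → UTC: 06:00–09:15, 10:15–10:30, 12:00–12:15, 13:00–15:00.
Grace → UTC: 08:00–09:00, 10:45–11:00, 11:30–12:15, 13:00–13:30, 15:15–17:00.
Wyatt → UTC: 07:00–08:45, 10:15–11:00, 13:30–15:00.
Hassan ∩ Grace: 08:00–09:00, 12:00–12:15, 13:00–13:30.
Hassan ∩ Grace ∩ Wyatt: 08:00–08:45.
Single common window of 45 minutes.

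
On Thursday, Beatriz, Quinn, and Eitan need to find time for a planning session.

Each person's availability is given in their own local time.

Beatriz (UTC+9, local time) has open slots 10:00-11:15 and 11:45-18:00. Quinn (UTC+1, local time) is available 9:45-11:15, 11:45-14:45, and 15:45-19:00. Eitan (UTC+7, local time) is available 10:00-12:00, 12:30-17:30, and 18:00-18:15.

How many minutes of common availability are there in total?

15 minutes

Beatriz → UTC: 01:00–02:15, 02:45–09:00.
Quinn → UTC: 08:45–10:15, 10:45–13:45, 14:45–18:00.
Eitan → UTC: 03:00–05:00, 05:30–10:30, 11:00–11:15.
Beatriz ∩ Quinn: 08:45–09:00.
Beatriz ∩ Quinn ∩ Eitan: 08:45–09:00.
Total common minutes: 15.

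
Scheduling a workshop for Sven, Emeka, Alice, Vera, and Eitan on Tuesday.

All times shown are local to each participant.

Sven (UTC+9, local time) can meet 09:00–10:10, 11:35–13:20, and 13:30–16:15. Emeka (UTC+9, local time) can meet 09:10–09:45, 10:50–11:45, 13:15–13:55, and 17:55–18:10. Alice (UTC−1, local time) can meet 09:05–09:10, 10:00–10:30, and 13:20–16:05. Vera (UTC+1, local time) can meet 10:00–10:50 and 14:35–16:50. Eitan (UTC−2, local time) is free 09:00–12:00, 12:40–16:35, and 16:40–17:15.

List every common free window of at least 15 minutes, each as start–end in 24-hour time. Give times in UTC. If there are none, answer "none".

Sven → UTC: 00:00–01:10, 02:35–04:20, 04:30–07:15.
Emeka → UTC: 00:10–00:45, 01:50–02:45, 04:15–04:55, 08:55–09:10.
Alice → UTC: 10:05–10:10, 11:00–11:30, 14:20–17:05.
Vera → UTC: 09:00–09:50, 13:35–15:50.
Eitan → UTC: 11:00–14:00, 14:40–18:35, 18:40–19:15.
Sven ∩ Emeka: 00:10–00:45, 02:35–02:45, 04:15–04:20, 04:30–04:55.
Sven ∩ Emeka ∩ Alice: (none).
Sven ∩ Emeka ∩ Alice ∩ Vera: (none).
Sven ∩ Emeka ∩ Alice ∩ Vera ∩ Eitan: (none).
Windows ≥ 15 min: (none).

none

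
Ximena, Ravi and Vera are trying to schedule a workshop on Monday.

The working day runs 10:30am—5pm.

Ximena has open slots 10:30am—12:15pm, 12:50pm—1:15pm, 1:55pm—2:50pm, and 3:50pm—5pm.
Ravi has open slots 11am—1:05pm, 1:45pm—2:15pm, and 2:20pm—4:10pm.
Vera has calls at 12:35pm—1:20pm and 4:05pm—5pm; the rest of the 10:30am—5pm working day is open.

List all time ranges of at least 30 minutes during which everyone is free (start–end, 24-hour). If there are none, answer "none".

Vera free within 10:30–17:00: 10:30–12:35, 13:20–16:05.
Ximena ∩ Ravi: 11:00–12:15, 12:50–13:05, 13:55–14:15, 14:20–14:50, 15:50–16:10.
Ximena ∩ Ravi ∩ Vera: 11:00–12:15, 13:55–14:15, 14:20–14:50, 15:50–16:05.
Windows ≥ 30 min: 11:00–12:15, 14:20–14:50.

11:00–12:15, 14:20–14:50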